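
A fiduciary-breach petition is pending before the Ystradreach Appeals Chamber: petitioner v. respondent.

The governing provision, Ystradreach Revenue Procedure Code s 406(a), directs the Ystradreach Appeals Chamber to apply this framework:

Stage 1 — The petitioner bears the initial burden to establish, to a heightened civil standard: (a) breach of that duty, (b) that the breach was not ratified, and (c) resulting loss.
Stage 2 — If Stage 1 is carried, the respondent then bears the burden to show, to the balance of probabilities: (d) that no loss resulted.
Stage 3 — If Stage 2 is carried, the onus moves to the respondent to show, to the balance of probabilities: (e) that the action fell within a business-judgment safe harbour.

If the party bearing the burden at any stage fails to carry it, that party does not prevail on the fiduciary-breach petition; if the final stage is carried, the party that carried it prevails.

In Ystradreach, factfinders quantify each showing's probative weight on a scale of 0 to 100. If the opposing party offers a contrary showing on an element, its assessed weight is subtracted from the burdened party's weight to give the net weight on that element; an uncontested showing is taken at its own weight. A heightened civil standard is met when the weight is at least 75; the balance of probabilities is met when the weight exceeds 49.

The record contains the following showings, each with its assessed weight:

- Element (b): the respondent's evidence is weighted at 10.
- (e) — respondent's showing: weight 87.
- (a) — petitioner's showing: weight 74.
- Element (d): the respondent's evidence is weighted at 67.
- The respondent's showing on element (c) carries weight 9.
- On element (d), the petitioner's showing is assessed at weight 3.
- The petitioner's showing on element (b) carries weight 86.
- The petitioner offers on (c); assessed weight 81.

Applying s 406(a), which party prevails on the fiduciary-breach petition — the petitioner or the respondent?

respondent

Stage 1 (petitioner, a heightened civil standard, weight is at least 75): (a) 74 < 75 — fails; (b) net 86−10=76 ≥ 75 — meets; (c) net 81−9=72 < 75 — fails.
  The petitioner does not carry Stage 1.
The analysis ends at Stage 1; the respondent prevails.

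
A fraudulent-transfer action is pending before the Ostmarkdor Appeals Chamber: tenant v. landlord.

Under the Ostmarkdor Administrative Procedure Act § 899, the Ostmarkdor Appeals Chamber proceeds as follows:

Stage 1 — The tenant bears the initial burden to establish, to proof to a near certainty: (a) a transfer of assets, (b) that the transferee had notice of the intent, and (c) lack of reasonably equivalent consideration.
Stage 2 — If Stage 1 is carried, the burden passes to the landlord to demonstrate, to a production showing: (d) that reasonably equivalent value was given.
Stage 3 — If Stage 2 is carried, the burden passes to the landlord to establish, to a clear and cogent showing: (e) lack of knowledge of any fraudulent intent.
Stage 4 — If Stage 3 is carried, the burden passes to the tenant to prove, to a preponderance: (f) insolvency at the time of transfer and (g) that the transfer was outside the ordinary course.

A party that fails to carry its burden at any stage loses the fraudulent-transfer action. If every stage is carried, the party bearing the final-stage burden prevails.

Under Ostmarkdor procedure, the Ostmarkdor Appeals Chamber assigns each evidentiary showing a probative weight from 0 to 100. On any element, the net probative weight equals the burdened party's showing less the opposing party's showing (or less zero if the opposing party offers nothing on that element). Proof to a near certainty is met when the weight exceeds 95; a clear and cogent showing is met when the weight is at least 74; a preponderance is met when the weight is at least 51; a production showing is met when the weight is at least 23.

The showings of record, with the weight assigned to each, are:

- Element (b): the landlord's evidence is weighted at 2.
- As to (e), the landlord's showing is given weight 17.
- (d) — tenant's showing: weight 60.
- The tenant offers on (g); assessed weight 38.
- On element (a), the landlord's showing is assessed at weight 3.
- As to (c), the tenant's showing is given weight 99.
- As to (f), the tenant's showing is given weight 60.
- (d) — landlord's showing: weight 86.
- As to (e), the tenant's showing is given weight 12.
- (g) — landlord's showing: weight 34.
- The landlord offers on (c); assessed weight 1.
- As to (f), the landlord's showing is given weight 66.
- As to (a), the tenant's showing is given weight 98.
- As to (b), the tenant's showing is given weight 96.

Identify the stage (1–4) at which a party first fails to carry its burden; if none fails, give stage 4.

At Stage 1 the tenant must meet proof to a near certainty (weight exceeds 95): on (a) the weight is 98 less the opposing 3 gives net 95, which does not exceed 95, so (a) does not meet the standard; on (b) the weight is 96 less the opposing 2 gives net 94, ≤ 95, so (b) does not meet the standard; on (c) the weight is 99 less the opposing 1 gives net 98, which does exceed 95, so (c) meets the standard.
  Not every element is met, so the tenant fails to carry Stage 1.
The landlord prevails.

stage 1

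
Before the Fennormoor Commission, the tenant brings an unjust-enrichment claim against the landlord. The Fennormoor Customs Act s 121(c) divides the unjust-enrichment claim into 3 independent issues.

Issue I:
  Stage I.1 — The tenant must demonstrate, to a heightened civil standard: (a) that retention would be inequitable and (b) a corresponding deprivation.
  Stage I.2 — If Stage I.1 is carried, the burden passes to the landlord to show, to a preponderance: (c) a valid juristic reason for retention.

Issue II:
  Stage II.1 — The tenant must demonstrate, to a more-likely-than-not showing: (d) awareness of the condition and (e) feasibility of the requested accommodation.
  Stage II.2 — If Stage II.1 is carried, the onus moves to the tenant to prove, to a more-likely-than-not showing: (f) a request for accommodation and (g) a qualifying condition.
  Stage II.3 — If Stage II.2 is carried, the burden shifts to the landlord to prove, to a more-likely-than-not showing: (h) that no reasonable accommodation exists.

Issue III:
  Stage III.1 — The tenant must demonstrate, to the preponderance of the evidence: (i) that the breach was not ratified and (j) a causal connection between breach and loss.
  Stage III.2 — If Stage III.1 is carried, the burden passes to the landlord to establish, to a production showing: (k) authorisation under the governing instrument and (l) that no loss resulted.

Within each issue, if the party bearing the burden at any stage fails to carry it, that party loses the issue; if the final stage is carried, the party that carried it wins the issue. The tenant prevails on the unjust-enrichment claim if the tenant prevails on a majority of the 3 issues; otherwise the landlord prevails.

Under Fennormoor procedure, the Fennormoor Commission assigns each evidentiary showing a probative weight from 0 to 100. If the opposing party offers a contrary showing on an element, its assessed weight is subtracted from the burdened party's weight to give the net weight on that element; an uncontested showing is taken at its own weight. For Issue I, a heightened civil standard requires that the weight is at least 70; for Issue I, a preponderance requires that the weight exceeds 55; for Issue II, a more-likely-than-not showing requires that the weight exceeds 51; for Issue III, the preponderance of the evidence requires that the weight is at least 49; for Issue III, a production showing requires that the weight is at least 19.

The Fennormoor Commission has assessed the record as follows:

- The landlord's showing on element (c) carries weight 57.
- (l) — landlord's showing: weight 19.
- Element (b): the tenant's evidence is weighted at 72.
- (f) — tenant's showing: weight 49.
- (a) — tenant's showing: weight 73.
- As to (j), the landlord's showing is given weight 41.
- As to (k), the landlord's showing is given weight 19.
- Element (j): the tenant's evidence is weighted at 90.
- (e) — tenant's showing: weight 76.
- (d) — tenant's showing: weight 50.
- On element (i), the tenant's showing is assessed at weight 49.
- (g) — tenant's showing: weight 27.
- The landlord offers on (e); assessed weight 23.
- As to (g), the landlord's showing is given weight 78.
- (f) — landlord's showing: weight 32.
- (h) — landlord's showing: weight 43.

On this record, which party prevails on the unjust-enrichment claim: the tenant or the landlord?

landlord

— Issue I —
Stage I.1 (tenant, a heightened civil standard, weight is at least 70): (a) 73 ≥ 70 — meets; (b) 72 ≥ 70 — meets.
  All elements met. The burden passes to the landlord.
Stage I.2 (landlord, a preponderance, weight exceeds 55): (c) 57 > 55 — meets.
  All elements met at the final stage.
With every stage satisfied, the landlord prevails on this issue.
— Issue II —
Stage II.1 — burden on tenant; standard: a more-likely-than-not showing (weight exceeds 51).
    (d): 50 ≤ 51 [not met]
    (e): 76 − 23 = 53 > 51 [met]
  Not every element is met, so the tenant fails to carry Stage II.1.
The landlord prevails on this issue.
— Issue III —
At Stage III.1 the tenant must meet the preponderance of the evidence (weight is at least 49): on (i) the weight is 49, which does reach 49, so (i) meets the standard; on (j) the weight is 90 less the opposing 41 gives net 49, ≥ 49, so (j) meets the standard.
  Stage III.1 carried; the burden shifts to the landlord.
At Stage III.2 the landlord must meet a production showing (weight is at least 19): on (k) the weight is 19, ≥ 19, so (k) meets the standard; on (l) the weight is 19, ≥ 19, so (l) meets the standard.
  All elements met at the final stage.
With every stage satisfied, the landlord prevails on this issue.
Per-issue: Issue I → landlord; Issue II → landlord; Issue III → landlord. The tenant must prevail on a majority of issues; overall, the landlord prevails.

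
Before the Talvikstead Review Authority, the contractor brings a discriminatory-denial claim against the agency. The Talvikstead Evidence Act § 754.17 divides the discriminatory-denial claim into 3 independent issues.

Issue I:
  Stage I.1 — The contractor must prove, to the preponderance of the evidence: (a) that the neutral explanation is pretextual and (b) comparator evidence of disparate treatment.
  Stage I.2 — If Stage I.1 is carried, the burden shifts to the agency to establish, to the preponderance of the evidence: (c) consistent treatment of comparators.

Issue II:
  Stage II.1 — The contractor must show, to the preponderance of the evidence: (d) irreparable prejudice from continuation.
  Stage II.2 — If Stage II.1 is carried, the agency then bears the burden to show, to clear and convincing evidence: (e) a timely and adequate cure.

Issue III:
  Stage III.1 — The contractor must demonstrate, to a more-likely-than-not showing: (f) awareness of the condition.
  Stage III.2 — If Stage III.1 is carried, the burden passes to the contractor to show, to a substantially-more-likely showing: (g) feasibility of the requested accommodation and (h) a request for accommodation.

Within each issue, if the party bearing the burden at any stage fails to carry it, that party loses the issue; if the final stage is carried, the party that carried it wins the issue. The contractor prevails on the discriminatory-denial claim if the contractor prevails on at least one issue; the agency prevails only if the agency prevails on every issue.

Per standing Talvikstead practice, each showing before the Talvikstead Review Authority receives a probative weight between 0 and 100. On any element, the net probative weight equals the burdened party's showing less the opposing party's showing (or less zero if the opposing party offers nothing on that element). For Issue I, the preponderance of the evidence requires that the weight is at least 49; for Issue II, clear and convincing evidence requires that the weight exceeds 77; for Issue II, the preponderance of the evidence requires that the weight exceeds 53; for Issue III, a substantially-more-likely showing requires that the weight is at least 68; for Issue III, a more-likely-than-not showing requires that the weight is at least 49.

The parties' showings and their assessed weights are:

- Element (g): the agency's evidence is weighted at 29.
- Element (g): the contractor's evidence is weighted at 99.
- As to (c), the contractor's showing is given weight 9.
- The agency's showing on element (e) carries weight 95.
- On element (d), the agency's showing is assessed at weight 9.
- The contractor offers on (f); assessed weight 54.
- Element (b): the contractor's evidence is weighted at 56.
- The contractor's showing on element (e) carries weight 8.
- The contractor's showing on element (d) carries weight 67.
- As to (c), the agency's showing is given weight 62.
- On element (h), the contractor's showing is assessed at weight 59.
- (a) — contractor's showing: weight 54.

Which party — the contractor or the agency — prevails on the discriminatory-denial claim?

agency

— Issue I —
Stage I.1 — burden on contractor; standard: the preponderance of the evidence (weight is at least 49).
    (a): 54 ≥ 49 [met]
    (b): 56 ≥ 49 [met]
  The contractor carries Stage I.1; the agency now bears the burden.
Stage I.2 — burden on agency; standard: the preponderance of the evidence (weight is at least 49).
    (c): 62 − 9 = 53 ≥ 49 [met]
  All elements met at the final stage.
Every stage carried; the agency prevails on this issue.
— Issue II —
Stage II.1 — burden on contractor; standard: the preponderance of the evidence (weight exceeds 53).
    (d): 67 − 9 = 58 > 53 [met]
  Stage II.1 carried; the burden shifts to the agency.
Stage II.2 — burden on agency; standard: clear and convincing evidence (weight exceeds 77).
    (e): 95 − 8 = 87 > 77 [met]
  All elements met at the final stage.
All stages carried — the agency prevails on this issue.
— Issue III —
Stage III.1 (contractor, a more-likely-than-not showing, weight is at least 49): (f) 54 ≥ 49 — meets.
  Stage III.1 carried; the burden remains with the contractor.
Stage III.2 (contractor, a substantially-more-likely showing, weight is at least 68): (g) net 99−29=70 ≥ 68 — meets; (h) 59 < 68 — fails.
  The contractor does not carry Stage III.2.
The analysis ends at Stage III.2; the agency prevails on this issue.
Per-issue: Issue I → agency; Issue II → agency; Issue III → agency. The contractor must prevail on at least one issue; overall, the agency prevails.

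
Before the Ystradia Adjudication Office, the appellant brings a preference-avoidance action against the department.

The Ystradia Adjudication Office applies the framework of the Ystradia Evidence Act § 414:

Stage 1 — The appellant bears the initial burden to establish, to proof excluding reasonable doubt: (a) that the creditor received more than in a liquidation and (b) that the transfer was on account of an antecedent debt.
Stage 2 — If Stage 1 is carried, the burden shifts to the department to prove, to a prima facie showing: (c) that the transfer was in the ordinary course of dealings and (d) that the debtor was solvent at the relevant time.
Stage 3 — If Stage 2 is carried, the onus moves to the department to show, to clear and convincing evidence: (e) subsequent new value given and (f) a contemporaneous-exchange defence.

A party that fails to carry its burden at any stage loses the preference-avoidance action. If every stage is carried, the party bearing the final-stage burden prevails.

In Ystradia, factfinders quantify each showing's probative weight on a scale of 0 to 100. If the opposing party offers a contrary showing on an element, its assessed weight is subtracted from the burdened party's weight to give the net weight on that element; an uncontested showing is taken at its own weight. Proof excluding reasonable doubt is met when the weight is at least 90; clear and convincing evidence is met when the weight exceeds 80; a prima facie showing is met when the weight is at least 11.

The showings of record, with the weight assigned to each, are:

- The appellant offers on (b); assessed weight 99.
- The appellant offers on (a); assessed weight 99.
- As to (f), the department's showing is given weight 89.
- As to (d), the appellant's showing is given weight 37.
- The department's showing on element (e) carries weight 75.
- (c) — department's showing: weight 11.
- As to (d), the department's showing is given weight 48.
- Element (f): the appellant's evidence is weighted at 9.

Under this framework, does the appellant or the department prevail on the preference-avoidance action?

At Stage 1 the appellant must meet proof excluding reasonable doubt (weight is at least 90): on (a) the weight is 99, which does reach 90, so (a) meets the standard; on (b) the weight is 99, which does reach 90, so (b) meets the standard.
  All elements met. The burden passes to the department.
At Stage 2 the department must meet a prima facie showing (weight is at least 11): on (c) the weight is 11, ≥ 11, so (c) meets the standard; on (d) the weight is 48 less the opposing 37 gives net 11, which does reach 11, so (d) meets the standard.
  All elements met. The department retains the burden for Stage 3.
At Stage 3 the department must meet clear and convincing evidence (weight exceeds 80): on (e) the weight is 75, ≤ 80, so (e) does not meet the standard; on (f) the weight is 89 less the opposing 9 gives net 80, which does not exceed 80, so (f) does not meet the standard.
  Stage 3 not carried; the department fails its burden.
The analysis ends at Stage 3; the appellant prevails.

appellant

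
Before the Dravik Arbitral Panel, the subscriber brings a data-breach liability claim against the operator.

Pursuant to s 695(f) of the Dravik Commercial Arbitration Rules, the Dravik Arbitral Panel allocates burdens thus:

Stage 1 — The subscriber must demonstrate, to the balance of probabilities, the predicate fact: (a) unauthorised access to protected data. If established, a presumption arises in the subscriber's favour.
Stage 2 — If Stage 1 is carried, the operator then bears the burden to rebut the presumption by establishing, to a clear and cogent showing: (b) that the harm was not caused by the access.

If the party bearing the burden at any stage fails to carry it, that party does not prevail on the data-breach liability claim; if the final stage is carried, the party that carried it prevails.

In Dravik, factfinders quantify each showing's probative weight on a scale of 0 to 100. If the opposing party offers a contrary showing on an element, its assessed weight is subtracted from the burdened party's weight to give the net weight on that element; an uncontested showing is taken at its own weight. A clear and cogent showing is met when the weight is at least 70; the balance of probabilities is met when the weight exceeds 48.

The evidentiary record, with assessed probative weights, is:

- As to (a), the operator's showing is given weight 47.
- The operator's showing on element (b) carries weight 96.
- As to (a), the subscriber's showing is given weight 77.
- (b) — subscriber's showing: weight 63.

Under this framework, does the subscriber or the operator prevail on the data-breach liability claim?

operator

Stage 1 — burden on subscriber; standard: the balance of probabilities (weight exceeds 48).
    (a): 77 − 47 = 30 ≤ 48 [not met]
  The subscriber does not carry Stage 1.
The operator prevails.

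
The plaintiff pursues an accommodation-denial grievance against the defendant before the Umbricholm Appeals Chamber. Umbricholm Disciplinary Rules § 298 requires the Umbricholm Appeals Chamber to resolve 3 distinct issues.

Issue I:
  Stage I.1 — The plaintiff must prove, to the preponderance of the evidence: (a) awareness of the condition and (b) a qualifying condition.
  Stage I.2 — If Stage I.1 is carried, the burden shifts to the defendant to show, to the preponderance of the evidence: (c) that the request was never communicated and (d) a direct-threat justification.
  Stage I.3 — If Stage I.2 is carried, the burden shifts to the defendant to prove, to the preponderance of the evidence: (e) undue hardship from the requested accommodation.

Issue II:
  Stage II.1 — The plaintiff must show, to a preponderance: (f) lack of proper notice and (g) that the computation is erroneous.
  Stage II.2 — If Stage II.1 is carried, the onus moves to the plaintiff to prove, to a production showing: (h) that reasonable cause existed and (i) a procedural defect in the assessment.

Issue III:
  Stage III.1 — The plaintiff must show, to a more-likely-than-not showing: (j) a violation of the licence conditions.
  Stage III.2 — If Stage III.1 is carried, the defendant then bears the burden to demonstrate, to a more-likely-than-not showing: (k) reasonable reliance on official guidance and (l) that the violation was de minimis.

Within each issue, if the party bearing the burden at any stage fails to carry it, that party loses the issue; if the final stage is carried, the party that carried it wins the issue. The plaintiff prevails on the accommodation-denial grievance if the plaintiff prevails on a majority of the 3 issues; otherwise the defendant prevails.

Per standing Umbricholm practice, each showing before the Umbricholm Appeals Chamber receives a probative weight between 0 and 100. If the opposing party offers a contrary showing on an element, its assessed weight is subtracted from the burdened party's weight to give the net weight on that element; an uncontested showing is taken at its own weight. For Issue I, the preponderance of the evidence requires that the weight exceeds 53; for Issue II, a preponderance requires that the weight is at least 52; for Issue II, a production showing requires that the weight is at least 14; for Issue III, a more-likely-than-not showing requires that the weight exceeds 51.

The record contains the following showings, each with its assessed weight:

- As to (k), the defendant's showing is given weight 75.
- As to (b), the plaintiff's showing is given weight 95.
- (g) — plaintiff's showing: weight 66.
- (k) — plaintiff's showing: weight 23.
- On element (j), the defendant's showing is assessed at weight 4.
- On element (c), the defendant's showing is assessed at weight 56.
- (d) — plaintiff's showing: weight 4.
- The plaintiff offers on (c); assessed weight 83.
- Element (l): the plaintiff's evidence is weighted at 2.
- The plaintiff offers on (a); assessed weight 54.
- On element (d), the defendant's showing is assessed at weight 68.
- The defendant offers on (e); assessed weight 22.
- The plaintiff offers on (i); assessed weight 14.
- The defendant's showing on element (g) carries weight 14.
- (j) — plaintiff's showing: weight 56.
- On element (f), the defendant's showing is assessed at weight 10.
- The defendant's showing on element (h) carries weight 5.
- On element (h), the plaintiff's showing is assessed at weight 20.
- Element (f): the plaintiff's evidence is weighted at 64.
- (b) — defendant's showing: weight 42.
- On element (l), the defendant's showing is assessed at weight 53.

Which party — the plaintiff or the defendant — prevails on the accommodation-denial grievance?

— Issue I —
Stage I.1 — burden on plaintiff; standard: the preponderance of the evidence (weight exceeds 53).
    (a): 54 > 53 [met]
    (b): 95 − 42 = 53 ≤ 53 [not met]
  Not every element is met, so the plaintiff fails to carry Stage I.1.
The defendant prevails on this issue.
— Issue II —
At Stage II.1 the plaintiff must meet a preponderance (weight is at least 52): on (f) the weight is 64 less the opposing 10 gives net 54, which does reach 52, so (f) meets the standard; on (g) the weight is 66 less the opposing 14 gives net 52, ≥ 52, so (g) meets the standard.
  Stage II.1 carried; the burden remains with the plaintiff.
At Stage II.2 the plaintiff must meet a production showing (weight is at least 14): on (h) the weight is 20 less the opposing 5 gives net 15, ≥ 14, so (h) meets the standard; on (i) the weight is 14, ≥ 14, so (i) meets the standard.
  All elements met at the final stage.
With every stage satisfied, the plaintiff prevails on this issue.
— Issue III —
At Stage III.1 the plaintiff must meet a more-likely-than-not showing (weight exceeds 51): on (j) the weight is 56 less the opposing 4 gives net 52, > 51, so (j) meets the standard.
  Stage III.1 is satisfied; the onus moves to the defendant.
At Stage III.2 the defendant must meet a more-likely-than-not showing (weight exceeds 51): on (k) the weight is 75 less the opposing 23 gives net 52, > 51, so (k) meets the standard; on (l) the weight is 53 less the opposing 2 gives net 51, ≤ 51, so (l) does not meet the standard.
  The defendant does not carry Stage III.2.
The analysis ends at Stage III.2; the plaintiff prevails on this issue.
Per-issue: Issue I → defendant; Issue II → plaintiff; Issue III → plaintiff. The plaintiff must prevail on a majority of issues; overall, the plaintiff prevails.

plaintiff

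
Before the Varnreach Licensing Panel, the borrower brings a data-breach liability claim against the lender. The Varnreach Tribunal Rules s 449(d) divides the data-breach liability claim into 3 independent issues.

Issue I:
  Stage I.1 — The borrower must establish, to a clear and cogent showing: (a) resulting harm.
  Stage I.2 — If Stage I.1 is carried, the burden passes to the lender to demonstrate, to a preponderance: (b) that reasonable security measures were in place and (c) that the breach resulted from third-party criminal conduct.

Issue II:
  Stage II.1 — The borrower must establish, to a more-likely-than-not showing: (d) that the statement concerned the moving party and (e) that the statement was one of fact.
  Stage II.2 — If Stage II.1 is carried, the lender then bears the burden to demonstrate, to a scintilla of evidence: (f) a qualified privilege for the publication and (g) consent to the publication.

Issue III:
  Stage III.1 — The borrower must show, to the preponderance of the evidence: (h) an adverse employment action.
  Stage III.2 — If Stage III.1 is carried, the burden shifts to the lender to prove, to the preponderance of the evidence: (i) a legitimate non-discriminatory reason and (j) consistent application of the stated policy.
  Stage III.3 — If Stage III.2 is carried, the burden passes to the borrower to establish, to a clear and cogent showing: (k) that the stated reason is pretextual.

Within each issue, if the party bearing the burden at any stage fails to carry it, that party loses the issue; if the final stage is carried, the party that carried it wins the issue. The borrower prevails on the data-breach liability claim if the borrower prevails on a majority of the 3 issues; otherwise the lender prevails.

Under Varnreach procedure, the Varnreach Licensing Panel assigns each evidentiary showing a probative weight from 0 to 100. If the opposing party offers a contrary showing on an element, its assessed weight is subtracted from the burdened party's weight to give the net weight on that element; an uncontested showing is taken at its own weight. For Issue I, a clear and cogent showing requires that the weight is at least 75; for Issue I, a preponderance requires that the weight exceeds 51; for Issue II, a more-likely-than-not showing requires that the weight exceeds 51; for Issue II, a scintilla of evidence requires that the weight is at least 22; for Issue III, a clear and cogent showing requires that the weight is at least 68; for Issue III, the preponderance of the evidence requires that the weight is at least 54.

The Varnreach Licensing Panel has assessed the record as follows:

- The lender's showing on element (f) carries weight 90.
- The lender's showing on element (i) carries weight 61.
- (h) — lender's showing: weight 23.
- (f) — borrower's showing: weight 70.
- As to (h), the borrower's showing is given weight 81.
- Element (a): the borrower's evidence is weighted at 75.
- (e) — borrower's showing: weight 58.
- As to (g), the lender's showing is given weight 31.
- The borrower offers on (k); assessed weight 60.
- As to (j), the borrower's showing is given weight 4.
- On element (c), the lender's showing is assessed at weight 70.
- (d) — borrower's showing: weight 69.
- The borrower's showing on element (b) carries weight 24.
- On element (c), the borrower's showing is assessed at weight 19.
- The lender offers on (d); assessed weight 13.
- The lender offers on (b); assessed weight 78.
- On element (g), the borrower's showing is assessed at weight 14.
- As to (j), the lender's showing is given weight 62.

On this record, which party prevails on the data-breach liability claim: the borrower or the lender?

borrower

— Issue I —
Stage I.1 — burden on borrower; standard: a clear and cogent showing (weight is at least 75).
    (a): 75 ≥ 75 [met]
  All elements met. The burden passes to the lender.
Stage I.2 — burden on lender; standard: a preponderance (weight exceeds 51).
    (b): 78 − 24 = 54 > 51 [met]
    (c): 70 − 19 = 51 ≤ 51 [not met]
  Not every element is met, so the lender fails to carry Stage I.2.
The analysis ends at Stage I.2; the borrower prevails on this issue.
— Issue II —
At Stage II.1 the borrower must meet a more-likely-than-not showing (weight exceeds 51): on (d) the weight is 69 less the opposing 13 gives net 56, which does exceed 51, so (d) meets the standard; on (e) the weight is 58, which does exceed 51, so (e) meets the standard.
  Stage II.1 is satisfied; the onus moves to the lender.
At Stage II.2 the lender must meet a scintilla of evidence (weight is at least 22): on (f) the weight is 90 less the opposing 70 gives net 20, which does not reach 22, so (f) does not meet the standard; on (g) the weight is 31 less the opposing 14 gives net 17, which does not reach 22, so (g) does not meet the standard.
  Stage II.2 not carried; the lender fails its burden.
The analysis ends at Stage II.2; the borrower prevails on this issue.
— Issue III —
At Stage III.1 the borrower must meet the preponderance of the evidence (weight is at least 54): on (h) the weight is 81 less the opposing 23 gives net 58, which does reach 54, so (h) meets the standard.
  Stage III.1 is satisfied; the onus moves to the lender.
At Stage III.2 the lender must meet the preponderance of the evidence (weight is at least 54): on (i) the weight is 61, which does reach 54, so (i) meets the standard; on (j) the weight is 62 less the opposing 4 gives net 58, ≥ 54, so (j) meets the standard.
  Stage III.2 is satisfied; the onus moves to the borrower.
At Stage III.3 the borrower must meet a clear and cogent showing (weight is at least 68): on (k) the weight is 60, < 68, so (k) does not meet the standard.
  Not every element is met, so the borrower fails to carry Stage III.3.
The analysis ends at Stage III.3; the lender prevails on this issue.
Per-issue: Issue I → borrower; Issue II → borrower; Issue III → lender. The borrower must prevail on a majority of issues; overall, the borrower prevails.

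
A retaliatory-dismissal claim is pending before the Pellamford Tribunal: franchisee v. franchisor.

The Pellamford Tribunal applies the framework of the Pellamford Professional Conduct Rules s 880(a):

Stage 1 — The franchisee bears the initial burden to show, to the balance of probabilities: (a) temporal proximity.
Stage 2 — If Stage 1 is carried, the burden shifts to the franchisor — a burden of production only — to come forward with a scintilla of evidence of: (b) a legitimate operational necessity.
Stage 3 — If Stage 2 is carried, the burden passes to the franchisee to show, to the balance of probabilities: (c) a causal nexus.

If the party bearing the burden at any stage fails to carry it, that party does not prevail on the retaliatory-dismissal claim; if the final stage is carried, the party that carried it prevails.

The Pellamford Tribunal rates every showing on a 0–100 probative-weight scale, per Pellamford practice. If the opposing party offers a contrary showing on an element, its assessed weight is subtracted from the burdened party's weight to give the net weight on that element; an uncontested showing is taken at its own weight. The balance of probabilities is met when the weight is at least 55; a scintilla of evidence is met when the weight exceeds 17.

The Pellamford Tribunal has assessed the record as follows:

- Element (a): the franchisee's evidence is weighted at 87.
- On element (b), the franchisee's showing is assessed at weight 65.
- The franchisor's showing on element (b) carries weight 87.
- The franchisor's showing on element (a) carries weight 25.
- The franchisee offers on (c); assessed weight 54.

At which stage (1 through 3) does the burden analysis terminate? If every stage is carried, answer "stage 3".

At Stage 1 the franchisee must meet the balance of probabilities (weight is at least 55): on (a) the weight is 87 less the opposing 25 gives net 62, ≥ 55, so (a) meets the standard.
  Stage 1 is satisfied; the onus moves to the franchisor.
At Stage 2 the franchisor must meet a scintilla of evidence (weight exceeds 17): on (b) the weight is 87 less the opposing 65 gives net 22, which does exceed 17, so (b) meets the standard.
  Stage 2 carried; the burden shifts to the franchisee.
At Stage 3 the franchisee must meet the balance of probabilities (weight is at least 55): on (c) the weight is 54, which does not reach 55, so (c) does not meet the standard.
  Stage 3 not carried; the franchisee fails its burden.
The analysis ends at Stage 3; the franchisor prevails.

stage 3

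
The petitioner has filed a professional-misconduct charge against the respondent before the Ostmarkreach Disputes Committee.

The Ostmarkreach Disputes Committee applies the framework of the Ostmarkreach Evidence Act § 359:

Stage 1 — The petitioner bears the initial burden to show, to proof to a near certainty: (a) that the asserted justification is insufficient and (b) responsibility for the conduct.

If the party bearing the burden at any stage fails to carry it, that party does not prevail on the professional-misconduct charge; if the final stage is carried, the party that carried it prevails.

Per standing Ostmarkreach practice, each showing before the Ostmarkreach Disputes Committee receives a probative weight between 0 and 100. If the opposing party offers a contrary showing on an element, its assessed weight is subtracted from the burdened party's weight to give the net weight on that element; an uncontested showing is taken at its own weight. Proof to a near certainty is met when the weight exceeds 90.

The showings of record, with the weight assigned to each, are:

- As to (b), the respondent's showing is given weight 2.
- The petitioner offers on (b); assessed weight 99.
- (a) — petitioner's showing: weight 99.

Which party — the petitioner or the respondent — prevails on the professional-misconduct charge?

petitioner

At Stage 1 the petitioner must meet proof to a near certainty (weight exceeds 90): on (a) the weight is 99, which does exceed 90, so (a) meets the standard; on (b) the weight is 99 less the opposing 2 gives net 97, > 90, so (b) meets the standard.
  The petitioner carries the last stage.
With every stage satisfied, the petitioner prevails.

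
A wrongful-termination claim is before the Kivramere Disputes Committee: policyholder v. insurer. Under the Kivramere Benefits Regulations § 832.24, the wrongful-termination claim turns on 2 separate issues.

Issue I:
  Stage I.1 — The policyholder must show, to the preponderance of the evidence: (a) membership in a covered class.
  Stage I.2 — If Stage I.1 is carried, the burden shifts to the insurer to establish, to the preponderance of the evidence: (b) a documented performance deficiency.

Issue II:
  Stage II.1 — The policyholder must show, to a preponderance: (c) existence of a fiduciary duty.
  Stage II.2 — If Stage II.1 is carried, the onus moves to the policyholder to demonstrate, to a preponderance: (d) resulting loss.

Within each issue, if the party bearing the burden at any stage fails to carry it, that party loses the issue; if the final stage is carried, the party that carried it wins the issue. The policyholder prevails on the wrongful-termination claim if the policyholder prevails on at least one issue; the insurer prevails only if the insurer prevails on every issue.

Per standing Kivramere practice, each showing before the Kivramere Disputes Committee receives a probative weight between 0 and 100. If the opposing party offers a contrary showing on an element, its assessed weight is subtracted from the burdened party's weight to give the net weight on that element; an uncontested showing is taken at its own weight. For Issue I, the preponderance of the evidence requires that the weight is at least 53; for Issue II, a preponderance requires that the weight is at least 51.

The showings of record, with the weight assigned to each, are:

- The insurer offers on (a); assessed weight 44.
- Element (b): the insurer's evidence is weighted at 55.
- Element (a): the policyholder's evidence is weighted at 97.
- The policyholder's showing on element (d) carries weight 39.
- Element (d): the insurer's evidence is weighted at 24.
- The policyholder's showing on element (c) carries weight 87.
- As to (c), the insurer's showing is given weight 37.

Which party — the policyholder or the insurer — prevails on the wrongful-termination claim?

— Issue I —
Stage I.1 — burden on policyholder; standard: the preponderance of the evidence (weight is at least 53).
    (a): 97 − 44 = 53 ≥ 53 [met]
  All elements met. The burden passes to the insurer.
Stage I.2 — burden on insurer; standard: the preponderance of the evidence (weight is at least 53).
    (b): 55 ≥ 53 [met]
  All elements met at the final stage.
Every stage carried; the insurer prevails on this issue.
— Issue II —
Stage II.1 (policyholder, a preponderance, weight is at least 51): (c) net 87−37=50 < 51 — fails.
  Stage II.1 not carried; the policyholder fails its burden.
The insurer prevails on this issue.
Per-issue: Issue I → insurer; Issue II → insurer. The policyholder must prevail on at least one issue; overall, the insurer prevails.

insurer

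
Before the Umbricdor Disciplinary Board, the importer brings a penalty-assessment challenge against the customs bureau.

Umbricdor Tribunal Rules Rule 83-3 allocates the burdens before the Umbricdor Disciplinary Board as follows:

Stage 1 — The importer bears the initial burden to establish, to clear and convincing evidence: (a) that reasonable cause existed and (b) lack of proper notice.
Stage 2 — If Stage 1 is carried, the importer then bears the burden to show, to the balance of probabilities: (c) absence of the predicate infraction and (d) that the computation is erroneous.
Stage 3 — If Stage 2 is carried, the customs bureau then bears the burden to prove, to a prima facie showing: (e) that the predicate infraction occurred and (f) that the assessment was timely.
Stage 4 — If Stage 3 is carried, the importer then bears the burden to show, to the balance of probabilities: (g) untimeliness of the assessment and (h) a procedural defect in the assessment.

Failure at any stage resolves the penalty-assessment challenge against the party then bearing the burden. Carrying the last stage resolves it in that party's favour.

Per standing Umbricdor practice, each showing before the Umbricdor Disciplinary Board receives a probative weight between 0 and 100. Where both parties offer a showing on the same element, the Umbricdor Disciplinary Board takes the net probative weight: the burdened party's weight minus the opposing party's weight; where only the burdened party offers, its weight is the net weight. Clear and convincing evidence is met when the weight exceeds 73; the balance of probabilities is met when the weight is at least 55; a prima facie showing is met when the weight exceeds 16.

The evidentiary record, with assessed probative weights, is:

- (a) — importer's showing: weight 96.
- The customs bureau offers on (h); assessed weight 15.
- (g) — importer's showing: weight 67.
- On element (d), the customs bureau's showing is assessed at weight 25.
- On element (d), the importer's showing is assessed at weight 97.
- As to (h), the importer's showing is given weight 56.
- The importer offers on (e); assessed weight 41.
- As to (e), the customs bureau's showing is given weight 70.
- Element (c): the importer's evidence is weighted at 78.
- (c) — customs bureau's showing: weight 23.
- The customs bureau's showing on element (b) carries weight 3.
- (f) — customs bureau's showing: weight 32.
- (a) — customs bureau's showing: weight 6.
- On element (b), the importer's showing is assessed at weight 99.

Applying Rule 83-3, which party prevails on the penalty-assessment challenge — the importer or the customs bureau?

Stage 1 (importer, clear and convincing evidence, weight exceeds 73): (a) net 96−6=90 > 73 — meets; (b) net 99−3=96 > 73 — meets.
  Stage 1 carried; the burden remains with the importer.
Stage 2 (importer, the balance of probabilities, weight is at least 55): (c) net 78−23=55 ≥ 55 — meets; (d) net 97−25=72 ≥ 55 — meets.
  The importer carries Stage 2; the customs bureau now bears the burden.
Stage 3 (customs bureau, a prima facie showing, weight exceeds 16): (e) net 70−41=29 > 16 — meets; (f) 32 > 16 — meets.
  Stage 3 carried; the burden shifts to the importer.
Stage 4 (importer, the balance of probabilities, weight is at least 55): (g) 67 ≥ 55 — meets; (h) net 56−15=41 < 55 — fails.
  The importer does not carry Stage 4.
So the customs bureau prevails.

customs bureau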